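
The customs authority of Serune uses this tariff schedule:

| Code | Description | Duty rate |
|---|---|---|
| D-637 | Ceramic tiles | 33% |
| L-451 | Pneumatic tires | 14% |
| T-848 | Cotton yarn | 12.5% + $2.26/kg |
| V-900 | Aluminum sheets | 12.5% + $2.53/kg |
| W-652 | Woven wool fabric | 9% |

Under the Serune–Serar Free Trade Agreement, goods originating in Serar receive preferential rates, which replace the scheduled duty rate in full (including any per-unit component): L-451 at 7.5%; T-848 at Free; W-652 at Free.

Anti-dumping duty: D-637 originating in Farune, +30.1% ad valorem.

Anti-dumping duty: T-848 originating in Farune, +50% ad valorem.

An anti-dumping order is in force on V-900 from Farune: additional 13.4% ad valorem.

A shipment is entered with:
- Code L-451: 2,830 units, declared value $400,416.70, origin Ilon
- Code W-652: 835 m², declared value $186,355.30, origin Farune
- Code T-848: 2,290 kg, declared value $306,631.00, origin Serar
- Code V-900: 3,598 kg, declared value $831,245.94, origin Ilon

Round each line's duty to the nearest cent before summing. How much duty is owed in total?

Line 1 (L-451, Ilon, 2,830 units, $400,416.70):
Base rate for L-451 is 14%.
L-451 has an FTA preferential rate, but origin Ilon is not Serar; base rate stands.
Duty = $400,416.70 × 14% = $56,058.34.
Line 2 (W-652, Farune, 835 m², $186,355.30):
Base rate for W-652 is 9%.
W-652 has an FTA preferential rate, but origin Farune is not Serar; base rate stands.
Duty = $186,355.30 × 9% = $16,771.98.
Line 3 (T-848, Serar, 2,290 kg, $306,631.00):
Base rate for T-848 is 12.5% + $2.26/kg.
Origin Serar qualifies under the Serune–Serar agreement and T-848 is covered: preferential rate Free applies instead.
The additional-duty order on T-848 targets Farune, not Serar; it does not apply.
Duty = $306,631.00 × 0% = $0.00.
Line 4 (V-900, Ilon, 3,598 kg, $831,245.94):
Base rate for V-900 is 12.5% + $2.53/kg.
The additional-duty order on V-900 targets Farune, not Ilon; it does not apply.
Duty = $831,245.94 × 12.5% + 3,598 × $2.53 = $113,008.68.
Total = $56,058.34 + $16,771.98 + $0.00 + $113,008.68 = $185,839.00.

$185,839.00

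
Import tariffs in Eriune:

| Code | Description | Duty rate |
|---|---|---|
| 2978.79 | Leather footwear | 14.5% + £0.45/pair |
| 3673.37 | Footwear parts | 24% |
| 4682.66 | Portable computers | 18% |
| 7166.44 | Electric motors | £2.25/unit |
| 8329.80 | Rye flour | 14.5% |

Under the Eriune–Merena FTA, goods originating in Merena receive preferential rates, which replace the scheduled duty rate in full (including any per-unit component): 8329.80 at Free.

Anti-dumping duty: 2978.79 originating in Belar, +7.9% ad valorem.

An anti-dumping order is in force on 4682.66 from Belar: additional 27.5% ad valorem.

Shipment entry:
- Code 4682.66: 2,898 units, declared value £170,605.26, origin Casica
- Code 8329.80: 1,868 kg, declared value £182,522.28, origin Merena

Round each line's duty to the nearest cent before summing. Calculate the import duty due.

Line 1 (4682.66, Casica, 2,898 units, £170,605.26):
Base rate for 4682.66 is 18%.
The additional-duty order on 4682.66 targets Belar, not Casica; it does not apply.
Duty = £170,605.26 × 18% = £30,708.95.
Line 2 (8329.80, Merena, 1,868 kg, £182,522.28):
Base rate for 8329.80 is 14.5%.
Origin Merena qualifies under the Eriune–Merena agreement and 8329.80 is covered: preferential rate Free applies instead.
Duty = £182,522.28 × 0% = £0.00.
Total = £30,708.95 + £0.00 = £30,708.95.

£30,708.95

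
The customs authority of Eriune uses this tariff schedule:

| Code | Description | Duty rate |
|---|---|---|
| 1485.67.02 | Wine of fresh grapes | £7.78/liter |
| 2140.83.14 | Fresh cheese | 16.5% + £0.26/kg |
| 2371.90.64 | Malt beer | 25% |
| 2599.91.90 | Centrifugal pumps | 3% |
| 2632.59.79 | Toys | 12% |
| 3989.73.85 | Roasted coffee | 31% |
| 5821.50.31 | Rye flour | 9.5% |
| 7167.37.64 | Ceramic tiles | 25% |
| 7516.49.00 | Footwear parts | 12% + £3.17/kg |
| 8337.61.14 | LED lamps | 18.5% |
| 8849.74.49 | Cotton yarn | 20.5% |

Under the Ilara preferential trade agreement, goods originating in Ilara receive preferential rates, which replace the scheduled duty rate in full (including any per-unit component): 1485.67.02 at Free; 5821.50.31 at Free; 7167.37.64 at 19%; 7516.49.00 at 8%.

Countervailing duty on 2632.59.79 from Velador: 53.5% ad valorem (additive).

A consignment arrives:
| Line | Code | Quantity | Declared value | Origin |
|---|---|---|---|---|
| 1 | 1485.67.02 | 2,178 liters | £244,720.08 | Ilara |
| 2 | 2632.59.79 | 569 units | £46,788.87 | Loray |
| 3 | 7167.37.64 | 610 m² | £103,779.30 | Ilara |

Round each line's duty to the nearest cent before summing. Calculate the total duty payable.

Line 1 (1485.67.02, Ilara, 2,178 liters, £244,720.08):
Base rate for 1485.67.02 is £7.78/liter.
Origin Ilara qualifies under the Eriune–Ilara agreement and 1485.67.02 is covered: preferential rate Free applies instead.
Duty = £244,720.08 × 0% = £0.00.
Line 2 (2632.59.79, Loray, 569 units, £46,788.87):
Base rate for 2632.59.79 is 12%.
The additional-duty order on 2632.59.79 targets Velador, not Loray; it does not apply.
Duty = £46,788.87 × 12% = £5,614.66.
Line 3 (7167.37.64, Ilara, 610 m², £103,779.30):
Base rate for 7167.37.64 is 25%.
Origin Ilara qualifies under the Eriune–Ilara agreement and 7167.37.64 is covered: preferential rate 19% applies instead.
Duty = £103,779.30 × 19% = £19,718.07.
Total = £0.00 + £5,614.66 + £19,718.07 = £25,332.73.

£25,332.73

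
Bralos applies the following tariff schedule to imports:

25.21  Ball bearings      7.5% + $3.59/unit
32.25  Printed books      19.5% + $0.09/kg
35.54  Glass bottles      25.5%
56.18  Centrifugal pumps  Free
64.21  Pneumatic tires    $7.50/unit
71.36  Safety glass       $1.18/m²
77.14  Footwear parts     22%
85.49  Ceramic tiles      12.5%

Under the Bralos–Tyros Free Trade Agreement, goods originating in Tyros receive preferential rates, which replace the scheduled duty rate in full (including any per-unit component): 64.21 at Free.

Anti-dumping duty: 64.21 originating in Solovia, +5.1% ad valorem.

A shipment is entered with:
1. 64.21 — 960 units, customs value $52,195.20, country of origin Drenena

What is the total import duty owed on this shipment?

Line 1 (64.21, Drenena, 960 units, $52,195.20):
Base rate for 64.21 is $7.50/unit.
64.21 has an FTA preferential rate, but origin Drenena is not Tyros; base rate stands.
The additional-duty order on 64.21 targets Solovia, not Drenena; it does not apply.
Duty = 960 × $7.50 = $7,200.00.

$7,200.00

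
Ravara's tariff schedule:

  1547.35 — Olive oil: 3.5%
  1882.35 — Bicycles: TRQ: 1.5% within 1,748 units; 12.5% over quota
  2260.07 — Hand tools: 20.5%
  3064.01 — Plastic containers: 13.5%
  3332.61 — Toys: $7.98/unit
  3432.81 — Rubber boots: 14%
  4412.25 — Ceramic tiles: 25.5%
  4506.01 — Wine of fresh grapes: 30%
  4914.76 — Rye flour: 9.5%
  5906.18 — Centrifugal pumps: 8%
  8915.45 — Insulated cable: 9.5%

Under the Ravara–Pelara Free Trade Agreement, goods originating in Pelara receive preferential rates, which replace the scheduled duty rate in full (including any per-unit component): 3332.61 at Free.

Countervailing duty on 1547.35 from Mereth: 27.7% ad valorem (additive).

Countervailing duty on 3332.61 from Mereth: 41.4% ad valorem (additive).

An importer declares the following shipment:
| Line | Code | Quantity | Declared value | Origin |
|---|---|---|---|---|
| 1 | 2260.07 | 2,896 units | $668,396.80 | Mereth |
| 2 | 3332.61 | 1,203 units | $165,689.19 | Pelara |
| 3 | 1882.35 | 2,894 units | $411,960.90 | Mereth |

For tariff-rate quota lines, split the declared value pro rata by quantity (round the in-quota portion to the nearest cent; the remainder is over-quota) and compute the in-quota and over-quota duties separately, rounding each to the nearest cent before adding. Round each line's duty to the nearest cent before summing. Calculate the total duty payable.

Line 1 (2260.07, Mereth, 2,896 units, $668,396.80):
Base rate for 2260.07 is 20.5%.
Duty = $668,396.80 × 20.5% = $137,021.34.
Line 2 (3332.61, Pelara, 1,203 units, $165,689.19):
Base rate for 3332.61 is $7.98/unit.
Origin Pelara qualifies under the Ravara–Pelara agreement and 3332.61 is covered: preferential rate Free applies instead.
The additional-duty order on 3332.61 targets Mereth, not Pelara; it does not apply.
Duty = $165,689.19 × 0% = $0.00.
Line 3 (1882.35, Mereth, 2,894 units, $411,960.90):
Code 1882.35 is under a tariff-rate quota (threshold 1,748 units). In-quota: 1,748 units at 1.5%; over-quota: 1,146 units at 12.5%.
Pro-rata value split: in-quota = $411,960.90 × 1,748/2,894 = $248,827.80; over-quota = $411,960.90 − $248,827.80 = $163,133.10.
In-quota duty = $248,827.80 × 1.5% = $3,732.42. Over-quota duty = $163,133.10 × 12.5% = $20,391.64.
Line duty = $3,732.42 + $20,391.64 = $24,124.06.
Total = $137,021.34 + $0.00 + $24,124.06 = $161,145.40.

$161,145.40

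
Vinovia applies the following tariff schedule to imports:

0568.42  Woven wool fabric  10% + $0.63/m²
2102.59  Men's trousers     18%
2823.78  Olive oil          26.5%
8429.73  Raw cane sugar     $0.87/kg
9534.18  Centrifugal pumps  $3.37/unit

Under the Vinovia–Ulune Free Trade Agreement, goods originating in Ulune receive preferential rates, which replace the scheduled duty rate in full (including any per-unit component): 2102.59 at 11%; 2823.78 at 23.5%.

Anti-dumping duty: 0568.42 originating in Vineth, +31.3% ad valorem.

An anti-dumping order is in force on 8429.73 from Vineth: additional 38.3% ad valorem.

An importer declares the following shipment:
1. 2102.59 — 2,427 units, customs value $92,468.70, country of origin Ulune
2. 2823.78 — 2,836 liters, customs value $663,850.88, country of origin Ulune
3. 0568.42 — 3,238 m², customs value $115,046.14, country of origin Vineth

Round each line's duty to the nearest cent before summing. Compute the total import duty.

Line 1 (2102.59, Ulune, 2,427 units, $92,468.70):
Base rate for 2102.59 is 18%.
Origin Ulune qualifies under the Vinovia–Ulune agreement and 2102.59 is covered: preferential rate 11% applies instead.
Duty = $92,468.70 × 11% = $10,171.56.
Line 2 (2823.78, Ulune, 2,836 liters, $663,850.88):
Base rate for 2823.78 is 26.5%.
Origin Ulune qualifies under the Vinovia–Ulune agreement and 2823.78 is covered: preferential rate 23.5% applies instead.
Duty = $663,850.88 × 23.5% = $156,004.96.
Line 3 (0568.42, Vineth, 3,238 m², $115,046.14):
Base rate for 0568.42 is 10% + $0.63/m².
Additional duty on 0568.42 from Vineth: +31.3%. Applied ad valorem rate: 10% + 31.3% = 41.3%.
Duty = $115,046.14 × 41.3% + 3,238 × $0.63 = $49,554.00.
Total = $10,171.56 + $156,004.96 + $49,554.00 = $215,730.52.

$215,730.52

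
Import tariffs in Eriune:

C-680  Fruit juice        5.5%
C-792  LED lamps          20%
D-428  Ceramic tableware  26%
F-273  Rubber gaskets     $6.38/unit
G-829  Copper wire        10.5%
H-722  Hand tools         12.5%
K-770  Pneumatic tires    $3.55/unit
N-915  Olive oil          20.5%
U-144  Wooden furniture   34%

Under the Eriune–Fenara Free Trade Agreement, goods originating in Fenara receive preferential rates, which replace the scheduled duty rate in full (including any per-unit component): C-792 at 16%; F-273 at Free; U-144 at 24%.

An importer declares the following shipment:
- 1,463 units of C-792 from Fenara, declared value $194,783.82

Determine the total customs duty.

Line 1 (C-792, Fenara, 1,463 units, $194,783.82):
Base rate for C-792 is 20%.
Origin Fenara qualifies under the Eriune–Fenara agreement and C-792 is covered: preferential rate 16% applies instead.
Duty = $194,783.82 × 16% = $31,165.41.

$31,165.41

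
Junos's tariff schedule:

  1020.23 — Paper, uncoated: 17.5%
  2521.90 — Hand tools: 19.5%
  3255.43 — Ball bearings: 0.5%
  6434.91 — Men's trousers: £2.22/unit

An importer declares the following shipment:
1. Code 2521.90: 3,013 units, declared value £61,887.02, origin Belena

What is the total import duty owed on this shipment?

£12,067.97

Line 1 (2521.90, Belena, 3,013 units, £61,887.02):
Base rate for 2521.90 is 19.5%.
Duty = £61,887.02 × 19.5% = £12,067.97.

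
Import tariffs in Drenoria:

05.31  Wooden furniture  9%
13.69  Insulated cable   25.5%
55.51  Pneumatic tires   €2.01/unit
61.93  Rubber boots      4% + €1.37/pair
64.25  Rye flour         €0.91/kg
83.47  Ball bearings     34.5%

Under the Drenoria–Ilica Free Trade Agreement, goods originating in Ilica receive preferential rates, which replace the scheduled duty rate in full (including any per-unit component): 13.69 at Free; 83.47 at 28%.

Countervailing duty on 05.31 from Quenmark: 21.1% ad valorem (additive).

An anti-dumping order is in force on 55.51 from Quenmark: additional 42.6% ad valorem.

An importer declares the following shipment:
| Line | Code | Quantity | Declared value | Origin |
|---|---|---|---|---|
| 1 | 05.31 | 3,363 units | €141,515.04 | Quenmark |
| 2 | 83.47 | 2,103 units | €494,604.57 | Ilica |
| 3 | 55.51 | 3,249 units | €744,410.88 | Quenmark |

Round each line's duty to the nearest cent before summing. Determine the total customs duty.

Line 1 (05.31, Quenmark, 3,363 units, €141,515.04):
Base rate for 05.31 is 9%.
Additional duty on 05.31 from Quenmark: +21.1%. Applied ad valorem rate: 9% + 21.1% = 30.1%.
Duty = €141,515.04 × 30.1% = €42,596.03.
Line 2 (83.47, Ilica, 2,103 units, €494,604.57):
Base rate for 83.47 is 34.5%.
Origin Ilica qualifies under the Drenoria–Ilica agreement and 83.47 is covered: preferential rate 28% applies instead.
Duty = €494,604.57 × 28% = €138,489.28.
Line 3 (55.51, Quenmark, 3,249 units, €744,410.88):
Base rate for 55.51 is €2.01/unit.
Additional duty on 55.51 from Quenmark: +42.6% ad valorem. Applied ad valorem rate = 42.6%.
Duty = €744,410.88 × 42.6% + 3,249 × €2.01 = €323,649.52.
Total = €42,596.03 + €138,489.28 + €323,649.52 = €504,734.83.

€504,734.83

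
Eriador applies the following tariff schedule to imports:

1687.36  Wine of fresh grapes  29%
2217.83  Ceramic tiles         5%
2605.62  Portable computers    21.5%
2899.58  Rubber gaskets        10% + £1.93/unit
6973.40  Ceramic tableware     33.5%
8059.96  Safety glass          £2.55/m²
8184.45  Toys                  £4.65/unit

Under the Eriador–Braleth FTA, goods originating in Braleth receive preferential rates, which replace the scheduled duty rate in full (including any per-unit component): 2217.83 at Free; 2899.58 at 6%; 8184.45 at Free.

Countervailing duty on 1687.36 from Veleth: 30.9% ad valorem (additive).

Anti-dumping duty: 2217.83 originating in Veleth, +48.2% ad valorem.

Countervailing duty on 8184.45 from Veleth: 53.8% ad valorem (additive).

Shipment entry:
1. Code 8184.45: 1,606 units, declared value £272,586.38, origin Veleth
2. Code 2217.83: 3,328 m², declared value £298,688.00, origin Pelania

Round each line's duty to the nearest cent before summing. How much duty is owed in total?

Line 1 (8184.45, Veleth, 1,606 units, £272,586.38):
Base rate for 8184.45 is £4.65/unit.
8184.45 has an FTA preferential rate, but origin Veleth is not Braleth; base rate stands.
Additional duty on 8184.45 from Veleth: +53.8% ad valorem. Applied ad valorem rate = 53.8%.
Duty = £272,586.38 × 53.8% + 1,606 × £4.65 = £154,119.37.
Line 2 (2217.83, Pelania, 3,328 m², £298,688.00):
Base rate for 2217.83 is 5%.
2217.83 has an FTA preferential rate, but origin Pelania is not Braleth; base rate stands.
The additional-duty order on 2217.83 targets Veleth, not Pelania; it does not apply.
Duty = £298,688.00 × 5% = £14,934.40.
Total = £154,119.37 + £14,934.40 = £169,053.77.

£169,053.77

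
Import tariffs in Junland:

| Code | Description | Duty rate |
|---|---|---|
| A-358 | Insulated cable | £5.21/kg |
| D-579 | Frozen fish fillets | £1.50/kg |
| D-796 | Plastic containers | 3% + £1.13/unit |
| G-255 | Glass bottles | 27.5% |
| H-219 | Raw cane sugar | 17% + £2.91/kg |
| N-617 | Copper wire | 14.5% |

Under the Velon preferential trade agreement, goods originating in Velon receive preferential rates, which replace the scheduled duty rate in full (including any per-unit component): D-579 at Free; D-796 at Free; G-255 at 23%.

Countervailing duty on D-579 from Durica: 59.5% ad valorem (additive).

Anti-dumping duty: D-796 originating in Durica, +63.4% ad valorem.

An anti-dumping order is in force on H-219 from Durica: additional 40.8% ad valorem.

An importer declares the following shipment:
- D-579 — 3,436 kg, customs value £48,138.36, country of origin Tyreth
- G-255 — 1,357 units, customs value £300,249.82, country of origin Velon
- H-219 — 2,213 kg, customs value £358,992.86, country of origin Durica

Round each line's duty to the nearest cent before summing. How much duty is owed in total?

£288,149.16

Line 1 (D-579, Tyreth, 3,436 kg, £48,138.36):
Base rate for D-579 is £1.50/kg.
D-579 has an FTA preferential rate, but origin Tyreth is not Velon; base rate stands.
The additional-duty order on D-579 targets Durica, not Tyreth; it does not apply.
Duty = 3,436 × £1.50 = £5,154.00.
Line 2 (G-255, Velon, 1,357 units, £300,249.82):
Base rate for G-255 is 27.5%.
Origin Velon qualifies under the Junland–Velon agreement and G-255 is covered: preferential rate 23% applies instead.
Duty = £300,249.82 × 23% = £69,057.46.
Line 3 (H-219, Durica, 2,213 kg, £358,992.86):
Base rate for H-219 is 17% + £2.91/kg.
Additional duty on H-219 from Durica: +40.8%. Applied ad valorem rate: 17% + 40.8% = 57.8%.
Duty = £358,992.86 × 57.8% + 2,213 × £2.91 = £213,937.70.
Total = £5,154.00 + £69,057.46 + £213,937.70 = £288,149.16.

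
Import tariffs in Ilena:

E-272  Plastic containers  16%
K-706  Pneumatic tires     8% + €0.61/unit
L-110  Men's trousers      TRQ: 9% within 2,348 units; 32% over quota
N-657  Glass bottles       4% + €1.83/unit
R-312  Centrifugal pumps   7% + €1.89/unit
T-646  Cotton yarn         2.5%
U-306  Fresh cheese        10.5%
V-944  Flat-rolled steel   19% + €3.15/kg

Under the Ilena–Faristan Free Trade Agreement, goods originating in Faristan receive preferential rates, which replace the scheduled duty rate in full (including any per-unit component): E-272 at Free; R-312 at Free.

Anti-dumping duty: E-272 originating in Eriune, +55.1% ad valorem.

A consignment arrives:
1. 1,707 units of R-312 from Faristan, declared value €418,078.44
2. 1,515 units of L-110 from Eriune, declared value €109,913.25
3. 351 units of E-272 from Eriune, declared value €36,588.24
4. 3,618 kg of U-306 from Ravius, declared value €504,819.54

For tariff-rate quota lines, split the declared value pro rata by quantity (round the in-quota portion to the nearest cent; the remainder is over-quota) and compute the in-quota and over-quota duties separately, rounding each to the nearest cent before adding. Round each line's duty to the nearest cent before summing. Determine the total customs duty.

Line 1 (R-312, Faristan, 1,707 units, €418,078.44):
Base rate for R-312 is 7% + €1.89/unit.
Origin Faristan qualifies under the Ilena–Faristan agreement and R-312 is covered: preferential rate Free applies instead.
Duty = €418,078.44 × 0% = €0.00.
Line 2 (L-110, Eriune, 1,515 units, €109,913.25):
Code L-110 is under a tariff-rate quota (threshold 2,348 units). Quantity 1,515 units is within the quota, so the in-quota rate 9% applies to the full value.
Duty = €109,913.25 × 9% = €9,892.19.
Line 3 (E-272, Eriune, 351 units, €36,588.24):
Base rate for E-272 is 16%.
E-272 has an FTA preferential rate, but origin Eriune is not Faristan; base rate stands.
Additional duty on E-272 from Eriune: +55.1%. Applied ad valorem rate: 16% + 55.1% = 71.1%.
Duty = €36,588.24 × 71.1% = €26,014.24.
Line 4 (U-306, Ravius, 3,618 kg, €504,819.54):
Base rate for U-306 is 10.5%.
Duty = €504,819.54 × 10.5% = €53,006.05.
Total = €0.00 + €9,892.19 + €26,014.24 + €53,006.05 = €88,912.48.

€88,912.48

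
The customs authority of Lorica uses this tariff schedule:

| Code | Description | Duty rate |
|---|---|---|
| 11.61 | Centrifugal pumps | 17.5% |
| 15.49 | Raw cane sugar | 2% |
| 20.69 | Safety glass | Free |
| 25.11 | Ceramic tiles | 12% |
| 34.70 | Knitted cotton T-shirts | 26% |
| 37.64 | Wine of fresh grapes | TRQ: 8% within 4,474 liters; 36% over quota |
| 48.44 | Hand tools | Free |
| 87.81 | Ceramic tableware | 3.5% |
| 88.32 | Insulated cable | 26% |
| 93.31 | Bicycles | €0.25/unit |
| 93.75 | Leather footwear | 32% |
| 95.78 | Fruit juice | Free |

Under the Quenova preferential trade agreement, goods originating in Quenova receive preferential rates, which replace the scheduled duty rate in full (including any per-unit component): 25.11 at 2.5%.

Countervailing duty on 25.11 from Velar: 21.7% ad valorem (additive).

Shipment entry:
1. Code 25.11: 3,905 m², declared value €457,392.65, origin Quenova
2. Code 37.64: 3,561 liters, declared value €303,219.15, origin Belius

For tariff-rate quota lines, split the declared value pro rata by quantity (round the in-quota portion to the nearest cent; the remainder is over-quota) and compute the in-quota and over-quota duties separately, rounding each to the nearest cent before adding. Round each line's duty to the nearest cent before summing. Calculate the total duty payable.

€35,692.35

Line 1 (25.11, Quenova, 3,905 m², €457,392.65):
Base rate for 25.11 is 12%.
Origin Quenova qualifies under the Lorica–Quenova agreement and 25.11 is covered: preferential rate 2.5% applies instead.
The additional-duty order on 25.11 targets Velar, not Quenova; it does not apply.
Duty = €457,392.65 × 2.5% = €11,434.82.
Line 2 (37.64, Belius, 3,561 liters, €303,219.15):
Code 37.64 is under a tariff-rate quota (threshold 4,474 liters). Quantity 3,561 liters is within the quota, so the in-quota rate 8% applies to the full value.
Duty = €303,219.15 × 8% = €24,257.53.
Total = €11,434.82 + €24,257.53 = €35,692.35.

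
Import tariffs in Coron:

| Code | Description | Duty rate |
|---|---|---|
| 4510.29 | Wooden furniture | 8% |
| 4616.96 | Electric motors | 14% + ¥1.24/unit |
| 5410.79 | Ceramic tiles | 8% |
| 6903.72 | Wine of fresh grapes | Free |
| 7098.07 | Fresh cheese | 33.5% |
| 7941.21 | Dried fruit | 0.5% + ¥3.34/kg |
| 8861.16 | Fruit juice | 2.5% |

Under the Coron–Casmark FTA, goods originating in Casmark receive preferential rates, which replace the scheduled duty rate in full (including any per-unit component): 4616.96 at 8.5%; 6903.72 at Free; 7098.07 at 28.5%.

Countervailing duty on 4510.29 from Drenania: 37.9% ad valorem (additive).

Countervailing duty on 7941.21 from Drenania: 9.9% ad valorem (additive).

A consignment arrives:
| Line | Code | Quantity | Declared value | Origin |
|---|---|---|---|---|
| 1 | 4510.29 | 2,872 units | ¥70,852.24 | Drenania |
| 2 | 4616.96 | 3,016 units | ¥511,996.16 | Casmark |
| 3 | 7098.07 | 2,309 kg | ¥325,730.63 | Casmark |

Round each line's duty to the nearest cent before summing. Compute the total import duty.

Line 1 (4510.29, Drenania, 2,872 units, ¥70,852.24):
Base rate for 4510.29 is 8%.
Additional duty on 4510.29 from Drenania: +37.9%. Applied ad valorem rate: 8% + 37.9% = 45.9%.
Duty = ¥70,852.24 × 45.9% = ¥32,521.18.
Line 2 (4616.96, Casmark, 3,016 units, ¥511,996.16):
Base rate for 4616.96 is 14% + ¥1.24/unit.
Origin Casmark qualifies under the Coron–Casmark agreement and 4616.96 is covered: preferential rate 8.5% applies instead.
Duty = ¥511,996.16 × 8.5% = ¥43,519.67.
Line 3 (7098.07, Casmark, 2,309 kg, ¥325,730.63):
Base rate for 7098.07 is 33.5%.
Origin Casmark qualifies under the Coron–Casmark agreement and 7098.07 is covered: preferential rate 28.5% applies instead.
Duty = ¥325,730.63 × 28.5% = ¥92,833.23.
Total = ¥32,521.18 + ¥43,519.67 + ¥92,833.23 = ¥168,874.08.

¥168,874.08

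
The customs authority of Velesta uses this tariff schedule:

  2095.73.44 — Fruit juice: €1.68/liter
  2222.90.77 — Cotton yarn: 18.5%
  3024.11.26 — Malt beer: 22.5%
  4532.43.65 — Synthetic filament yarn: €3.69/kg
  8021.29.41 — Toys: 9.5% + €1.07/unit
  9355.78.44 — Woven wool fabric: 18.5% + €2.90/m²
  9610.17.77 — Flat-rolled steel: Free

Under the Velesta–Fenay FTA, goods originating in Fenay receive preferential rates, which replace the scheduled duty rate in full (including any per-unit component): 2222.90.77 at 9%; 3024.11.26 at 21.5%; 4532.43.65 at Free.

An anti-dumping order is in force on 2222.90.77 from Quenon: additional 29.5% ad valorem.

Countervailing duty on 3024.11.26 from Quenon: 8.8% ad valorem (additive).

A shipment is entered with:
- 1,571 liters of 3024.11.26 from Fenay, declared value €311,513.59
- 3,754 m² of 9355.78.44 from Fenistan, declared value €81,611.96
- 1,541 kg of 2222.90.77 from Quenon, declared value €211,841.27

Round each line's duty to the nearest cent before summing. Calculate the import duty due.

Line 1 (3024.11.26, Fenay, 1,571 liters, €311,513.59):
Base rate for 3024.11.26 is 22.5%.
Origin Fenay qualifies under the Velesta–Fenay agreement and 3024.11.26 is covered: preferential rate 21.5% applies instead.
The additional-duty order on 3024.11.26 targets Quenon, not Fenay; it does not apply.
Duty = €311,513.59 × 21.5% = €66,975.42.
Line 2 (9355.78.44, Fenistan, 3,754 m², €81,611.96):
Base rate for 9355.78.44 is 18.5% + €2.90/m².
Duty = €81,611.96 × 18.5% + 3,754 × €2.90 = €25,984.81.
Line 3 (2222.90.77, Quenon, 1,541 kg, €211,841.27):
Base rate for 2222.90.77 is 18.5%.
2222.90.77 has an FTA preferential rate, but origin Quenon is not Fenay; base rate stands.
Additional duty on 2222.90.77 from Quenon: +29.5%. Applied ad valorem rate: 18.5% + 29.5% = 48%.
Duty = €211,841.27 × 48% = €101,683.81.
Total = €66,975.42 + €25,984.81 + €101,683.81 = €194,644.04.

€194,644.04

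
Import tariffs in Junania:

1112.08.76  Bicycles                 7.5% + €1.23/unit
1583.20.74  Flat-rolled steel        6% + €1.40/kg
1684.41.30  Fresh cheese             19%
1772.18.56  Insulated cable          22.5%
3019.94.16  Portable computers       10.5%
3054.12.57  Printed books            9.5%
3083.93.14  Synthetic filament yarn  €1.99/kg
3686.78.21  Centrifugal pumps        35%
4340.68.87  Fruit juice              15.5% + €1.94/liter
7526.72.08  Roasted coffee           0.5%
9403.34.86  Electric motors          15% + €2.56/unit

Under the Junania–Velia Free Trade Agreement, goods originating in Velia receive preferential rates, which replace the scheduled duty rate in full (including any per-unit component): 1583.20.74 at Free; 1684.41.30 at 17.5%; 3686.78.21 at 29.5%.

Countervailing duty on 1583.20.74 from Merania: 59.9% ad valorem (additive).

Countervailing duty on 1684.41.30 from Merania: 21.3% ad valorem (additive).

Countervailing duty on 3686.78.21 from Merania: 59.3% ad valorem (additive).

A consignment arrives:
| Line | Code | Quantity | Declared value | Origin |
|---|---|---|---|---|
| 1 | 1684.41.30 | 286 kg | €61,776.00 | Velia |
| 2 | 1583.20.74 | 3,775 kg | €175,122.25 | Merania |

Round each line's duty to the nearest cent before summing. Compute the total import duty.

€131,501.36

Line 1 (1684.41.30, Velia, 286 kg, €61,776.00):
Base rate for 1684.41.30 is 19%.
Origin Velia qualifies under the Junania–Velia agreement and 1684.41.30 is covered: preferential rate 17.5% applies instead.
The additional-duty order on 1684.41.30 targets Merania, not Velia; it does not apply.
Duty = €61,776.00 × 17.5% = €10,810.80.
Line 2 (1583.20.74, Merania, 3,775 kg, €175,122.25):
Base rate for 1583.20.74 is 6% + €1.40/kg.
1583.20.74 has an FTA preferential rate, but origin Merania is not Velia; base rate stands.
Additional duty on 1583.20.74 from Merania: +59.9%. Applied ad valorem rate: 6% + 59.9% = 65.9%.
Duty = €175,122.25 × 65.9% + 3,775 × €1.40 = €120,690.56.
Total = €10,810.80 + €120,690.56 = €131,501.36.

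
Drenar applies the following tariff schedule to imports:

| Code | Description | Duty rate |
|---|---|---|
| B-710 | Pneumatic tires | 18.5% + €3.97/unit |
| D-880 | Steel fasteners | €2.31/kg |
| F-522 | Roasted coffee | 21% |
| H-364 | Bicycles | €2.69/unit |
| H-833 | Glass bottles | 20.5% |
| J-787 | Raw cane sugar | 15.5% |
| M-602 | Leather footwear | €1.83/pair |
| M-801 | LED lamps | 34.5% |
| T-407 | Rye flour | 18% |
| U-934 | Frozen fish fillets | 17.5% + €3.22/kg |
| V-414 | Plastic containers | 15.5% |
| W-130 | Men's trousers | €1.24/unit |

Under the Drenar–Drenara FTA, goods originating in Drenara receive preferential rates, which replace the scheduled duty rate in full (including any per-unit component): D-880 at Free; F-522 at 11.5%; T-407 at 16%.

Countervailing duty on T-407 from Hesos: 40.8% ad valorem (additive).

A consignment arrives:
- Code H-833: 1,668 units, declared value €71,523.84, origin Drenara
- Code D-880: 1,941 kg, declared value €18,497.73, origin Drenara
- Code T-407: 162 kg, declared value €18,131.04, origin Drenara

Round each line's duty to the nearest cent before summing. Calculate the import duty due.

Line 1 (H-833, Drenara, 1,668 units, €71,523.84):
Base rate for H-833 is 20.5%.
Origin Drenara is the FTA partner but H-833 is not on the preference list; base rate stands.
Duty = €71,523.84 × 20.5% = €14,662.39.
Line 2 (D-880, Drenara, 1,941 kg, €18,497.73):
Base rate for D-880 is €2.31/kg.
Origin Drenara qualifies under the Drenar–Drenara agreement and D-880 is covered: preferential rate Free applies instead.
Duty = €18,497.73 × 0% = €0.00.
Line 3 (T-407, Drenara, 162 kg, €18,131.04):
Base rate for T-407 is 18%.
Origin Drenara qualifies under the Drenar–Drenara agreement and T-407 is covered: preferential rate 16% applies instead.
The additional-duty order on T-407 targets Hesos, not Drenara; it does not apply.
Duty = €18,131.04 × 16% = €2,900.97.
Total = €14,662.39 + €0.00 + €2,900.97 = €17,563.36.

€17,563.36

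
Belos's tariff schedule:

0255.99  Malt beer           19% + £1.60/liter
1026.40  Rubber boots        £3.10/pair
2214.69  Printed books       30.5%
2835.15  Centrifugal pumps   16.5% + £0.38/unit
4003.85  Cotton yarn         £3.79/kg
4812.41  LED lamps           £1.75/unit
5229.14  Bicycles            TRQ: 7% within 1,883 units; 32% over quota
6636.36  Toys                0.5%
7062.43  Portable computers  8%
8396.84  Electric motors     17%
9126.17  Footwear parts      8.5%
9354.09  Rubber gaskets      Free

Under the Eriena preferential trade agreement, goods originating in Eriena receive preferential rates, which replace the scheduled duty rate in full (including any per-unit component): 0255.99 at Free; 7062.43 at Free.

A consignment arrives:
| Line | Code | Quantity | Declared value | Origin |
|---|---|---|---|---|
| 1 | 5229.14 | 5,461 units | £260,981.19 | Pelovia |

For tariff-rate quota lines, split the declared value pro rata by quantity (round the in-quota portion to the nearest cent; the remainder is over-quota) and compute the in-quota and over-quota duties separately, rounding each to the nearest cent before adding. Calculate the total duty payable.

£61,016.84

Line 1 (5229.14, Pelovia, 5,461 units, £260,981.19):
Code 5229.14 is under a tariff-rate quota (threshold 1,883 units). In-quota: 1,883 units at 7%; over-quota: 3,578 units at 32%.
Pro-rata value split: in-quota = £260,981.19 × 1,883/5,461 = £89,988.57; over-quota = £260,981.19 − £89,988.57 = £170,992.62.
In-quota duty = £89,988.57 × 7% = £6,299.20. Over-quota duty = £170,992.62 × 32% = £54,717.64.
Line duty = £6,299.20 + £54,717.64 = £61,016.84.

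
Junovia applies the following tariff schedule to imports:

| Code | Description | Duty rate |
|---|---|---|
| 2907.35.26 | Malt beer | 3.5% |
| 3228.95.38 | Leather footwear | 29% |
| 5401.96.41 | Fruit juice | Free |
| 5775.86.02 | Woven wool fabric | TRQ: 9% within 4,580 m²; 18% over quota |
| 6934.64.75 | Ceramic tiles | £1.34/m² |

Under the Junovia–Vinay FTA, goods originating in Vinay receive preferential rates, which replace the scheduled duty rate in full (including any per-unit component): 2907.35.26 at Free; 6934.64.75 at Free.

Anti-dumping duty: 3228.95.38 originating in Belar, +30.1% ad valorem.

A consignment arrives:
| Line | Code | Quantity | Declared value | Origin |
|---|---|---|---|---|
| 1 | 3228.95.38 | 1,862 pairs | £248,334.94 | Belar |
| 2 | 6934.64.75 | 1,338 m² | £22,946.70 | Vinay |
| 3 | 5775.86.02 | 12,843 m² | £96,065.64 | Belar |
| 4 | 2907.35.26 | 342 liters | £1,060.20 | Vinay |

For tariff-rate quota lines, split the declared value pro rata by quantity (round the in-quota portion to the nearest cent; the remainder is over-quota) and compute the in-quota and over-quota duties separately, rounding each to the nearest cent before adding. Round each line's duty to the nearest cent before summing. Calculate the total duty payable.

£160,974.51

Line 1 (3228.95.38, Belar, 1,862 pairs, £248,334.94):
Base rate for 3228.95.38 is 29%.
Additional duty on 3228.95.38 from Belar: +30.1%. Applied ad valorem rate: 29% + 30.1% = 59.1%.
Duty = £248,334.94 × 59.1% = £146,765.95.
Line 2 (6934.64.75, Vinay, 1,338 m², £22,946.70):
Base rate for 6934.64.75 is £1.34/m².
Origin Vinay qualifies under the Junovia–Vinay agreement and 6934.64.75 is covered: preferential rate Free applies instead.
Duty = £22,946.70 × 0% = £0.00.
Line 3 (5775.86.02, Belar, 12,843 m², £96,065.64):
Code 5775.86.02 is under a tariff-rate quota (threshold 4,580 m²). In-quota: 4,580 m² at 9%; over-quota: 8,263 m² at 18%.
Pro-rata value split: in-quota = £96,065.64 × 4,580/12,843 = £34,258.40; over-quota = £96,065.64 − £34,258.40 = £61,807.24.
In-quota duty = £34,258.40 × 9% = £3,083.26. Over-quota duty = £61,807.24 × 18% = £11,125.30.
Line duty = £3,083.26 + £11,125.30 = £14,208.56.
Line 4 (2907.35.26, Vinay, 342 liters, £1,060.20):
Base rate for 2907.35.26 is 3.5%.
Origin Vinay qualifies under the Junovia–Vinay agreement and 2907.35.26 is covered: preferential rate Free applies instead.
Duty = £1,060.20 × 0% = £0.00.
Total = £146,765.95 + £0.00 + £14,208.56 + £0.00 = £160,974.51.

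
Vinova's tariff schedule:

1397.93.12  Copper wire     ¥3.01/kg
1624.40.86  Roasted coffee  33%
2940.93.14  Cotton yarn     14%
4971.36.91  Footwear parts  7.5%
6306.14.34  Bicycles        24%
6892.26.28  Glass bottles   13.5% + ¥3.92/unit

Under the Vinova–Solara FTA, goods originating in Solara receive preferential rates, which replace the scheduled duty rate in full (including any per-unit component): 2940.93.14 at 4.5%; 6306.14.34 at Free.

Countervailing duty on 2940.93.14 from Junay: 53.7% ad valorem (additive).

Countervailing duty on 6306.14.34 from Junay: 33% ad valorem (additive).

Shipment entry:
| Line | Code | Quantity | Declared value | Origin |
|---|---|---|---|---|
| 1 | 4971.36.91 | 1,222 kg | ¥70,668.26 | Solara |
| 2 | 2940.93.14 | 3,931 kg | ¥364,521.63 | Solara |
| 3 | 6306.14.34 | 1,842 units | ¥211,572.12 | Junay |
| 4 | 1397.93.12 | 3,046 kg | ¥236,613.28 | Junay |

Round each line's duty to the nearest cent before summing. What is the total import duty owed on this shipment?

Line 1 (4971.36.91, Solara, 1,222 kg, ¥70,668.26):
Base rate for 4971.36.91 is 7.5%.
Origin Solara is the FTA partner but 4971.36.91 is not on the preference list; base rate stands.
Duty = ¥70,668.26 × 7.5% = ¥5,300.12.
Line 2 (2940.93.14, Solara, 3,931 kg, ¥364,521.63):
Base rate for 2940.93.14 is 14%.
Origin Solara qualifies under the Vinova–Solara agreement and 2940.93.14 is covered: preferential rate 4.5% applies instead.
The additional-duty order on 2940.93.14 targets Junay, not Solara; it does not apply.
Duty = ¥364,521.63 × 4.5% = ¥16,403.47.
Line 3 (6306.14.34, Junay, 1,842 units, ¥211,572.12):
Base rate for 6306.14.34 is 24%.
6306.14.34 has an FTA preferential rate, but origin Junay is not Solara; base rate stands.
Additional duty on 6306.14.34 from Junay: +33%. Applied ad valorem rate: 24% + 33% = 57%.
Duty = ¥211,572.12 × 57% = ¥120,596.11.
Line 4 (1397.93.12, Junay, 3,046 kg, ¥236,613.28):
Base rate for 1397.93.12 is ¥3.01/kg.
Duty = 3,046 × ¥3.01 = ¥9,168.46.
Total = ¥5,300.12 + ¥16,403.47 + ¥120,596.11 + ¥9,168.46 = ¥151,468.16.

¥151,468.16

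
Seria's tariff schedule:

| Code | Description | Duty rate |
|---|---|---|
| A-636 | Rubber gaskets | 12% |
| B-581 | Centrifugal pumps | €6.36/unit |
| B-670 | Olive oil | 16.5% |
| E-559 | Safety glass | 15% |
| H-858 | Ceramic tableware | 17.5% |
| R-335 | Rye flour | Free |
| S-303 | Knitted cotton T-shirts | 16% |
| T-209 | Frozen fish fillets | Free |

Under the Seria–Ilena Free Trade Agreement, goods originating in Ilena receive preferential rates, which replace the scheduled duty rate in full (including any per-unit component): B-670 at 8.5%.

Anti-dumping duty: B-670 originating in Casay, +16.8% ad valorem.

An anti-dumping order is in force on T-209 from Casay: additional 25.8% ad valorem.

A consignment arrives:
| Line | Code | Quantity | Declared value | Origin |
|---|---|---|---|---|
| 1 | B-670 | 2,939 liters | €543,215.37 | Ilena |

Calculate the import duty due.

€46,173.31

Line 1 (B-670, Ilena, 2,939 liters, €543,215.37):
Base rate for B-670 is 16.5%.
Origin Ilena qualifies under the Seria–Ilena agreement and B-670 is covered: preferential rate 8.5% applies instead.
The additional-duty order on B-670 targets Casay, not Ilena; it does not apply.
Duty = €543,215.37 × 8.5% = €46,173.31.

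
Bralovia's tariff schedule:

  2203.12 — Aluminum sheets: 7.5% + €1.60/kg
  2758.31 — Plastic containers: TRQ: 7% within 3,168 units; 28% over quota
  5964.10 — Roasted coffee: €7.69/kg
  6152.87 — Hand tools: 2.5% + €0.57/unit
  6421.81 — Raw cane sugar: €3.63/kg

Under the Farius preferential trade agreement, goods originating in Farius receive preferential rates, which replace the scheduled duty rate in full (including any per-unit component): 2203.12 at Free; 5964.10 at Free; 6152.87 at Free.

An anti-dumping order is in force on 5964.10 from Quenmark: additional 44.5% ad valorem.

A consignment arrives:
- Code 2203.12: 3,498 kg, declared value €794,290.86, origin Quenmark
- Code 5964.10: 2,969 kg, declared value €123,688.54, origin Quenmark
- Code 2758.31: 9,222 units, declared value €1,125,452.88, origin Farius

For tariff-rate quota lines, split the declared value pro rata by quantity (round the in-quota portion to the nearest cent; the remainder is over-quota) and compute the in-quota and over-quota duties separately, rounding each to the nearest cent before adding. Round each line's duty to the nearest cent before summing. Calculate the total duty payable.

€376,977.65

Line 1 (2203.12, Quenmark, 3,498 kg, €794,290.86):
Base rate for 2203.12 is 7.5% + €1.60/kg.
2203.12 has an FTA preferential rate, but origin Quenmark is not Farius; base rate stands.
Duty = €794,290.86 × 7.5% + 3,498 × €1.60 = €65,168.61.
Line 2 (5964.10, Quenmark, 2,969 kg, €123,688.54):
Base rate for 5964.10 is €7.69/kg.
5964.10 has an FTA preferential rate, but origin Quenmark is not Farius; base rate stands.
Additional duty on 5964.10 from Quenmark: +44.5% ad valorem. Applied ad valorem rate = 44.5%.
Duty = €123,688.54 × 44.5% + 2,969 × €7.69 = €77,873.01.
Line 3 (2758.31, Farius, 9,222 units, €1,125,452.88):
Code 2758.31 is under a tariff-rate quota (threshold 3,168 units). In-quota: 3,168 units at 7%; over-quota: 6,054 units at 28%.
Pro-rata value split: in-quota = €1,125,452.88 × 3,168/9,222 = €386,622.72; over-quota = €1,125,452.88 − €386,622.72 = €738,830.16.
In-quota duty = €386,622.72 × 7% = €27,063.59. Over-quota duty = €738,830.16 × 28% = €206,872.44.
Line duty = €27,063.59 + €206,872.44 = €233,936.03.
Total = €65,168.61 + €77,873.01 + €233,936.03 = €376,977.65.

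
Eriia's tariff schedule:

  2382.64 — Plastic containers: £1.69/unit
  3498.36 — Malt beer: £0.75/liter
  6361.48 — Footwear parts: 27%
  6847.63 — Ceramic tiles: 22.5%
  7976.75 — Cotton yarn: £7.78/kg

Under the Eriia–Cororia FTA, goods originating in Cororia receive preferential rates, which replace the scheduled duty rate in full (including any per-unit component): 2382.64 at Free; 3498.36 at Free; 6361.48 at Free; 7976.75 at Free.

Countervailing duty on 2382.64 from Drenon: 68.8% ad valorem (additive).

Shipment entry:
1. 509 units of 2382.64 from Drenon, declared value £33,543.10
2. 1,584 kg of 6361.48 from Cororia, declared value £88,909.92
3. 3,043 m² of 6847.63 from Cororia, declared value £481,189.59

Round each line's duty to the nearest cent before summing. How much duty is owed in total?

£132,205.52

Line 1 (2382.64, Drenon, 509 units, £33,543.10):
Base rate for 2382.64 is £1.69/unit.
2382.64 has an FTA preferential rate, but origin Drenon is not Cororia; base rate stands.
Additional duty on 2382.64 from Drenon: +68.8% ad valorem. Applied ad valorem rate = 68.8%.
Duty = £33,543.10 × 68.8% + 509 × £1.69 = £23,937.86.
Line 2 (6361.48, Cororia, 1,584 kg, £88,909.92):
Base rate for 6361.48 is 27%.
Origin Cororia qualifies under the Eriia–Cororia agreement and 6361.48 is covered: preferential rate Free applies instead.
Duty = £88,909.92 × 0% = £0.00.
Line 3 (6847.63, Cororia, 3,043 m², £481,189.59):
Base rate for 6847.63 is 22.5%.
Origin Cororia is the FTA partner but 6847.63 is not on the preference list; base rate stands.
Duty = £481,189.59 × 22.5% = £108,267.66.
Total = £23,937.86 + £0.00 + £108,267.66 = £132,205.52.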